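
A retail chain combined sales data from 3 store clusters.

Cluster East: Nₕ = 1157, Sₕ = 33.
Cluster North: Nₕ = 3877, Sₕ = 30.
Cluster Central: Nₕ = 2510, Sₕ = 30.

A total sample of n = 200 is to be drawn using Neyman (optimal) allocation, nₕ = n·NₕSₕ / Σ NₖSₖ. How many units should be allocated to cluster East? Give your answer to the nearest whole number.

Σ NₕSₕ = 1157·33 + 3877·30 + 2510·30 = 229791.
Share for East: 38181/229791 = 0.16616.
n_East = 200 × 0.16616 = 33.231... → 33.

33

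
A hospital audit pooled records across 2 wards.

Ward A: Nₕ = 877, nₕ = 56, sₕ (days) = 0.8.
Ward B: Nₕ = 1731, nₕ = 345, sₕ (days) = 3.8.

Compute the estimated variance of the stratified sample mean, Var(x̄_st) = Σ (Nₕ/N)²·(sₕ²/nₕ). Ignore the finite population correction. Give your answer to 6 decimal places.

0.019731

N = 2608; Wₕ = Nₕ/N.
ward A: (877/2608)²·0.8²/56 = 0.001292338
ward B: (1731/2608)²·3.8²/345 = 0.018438563
Sum = 0.019730900 → 0.019731.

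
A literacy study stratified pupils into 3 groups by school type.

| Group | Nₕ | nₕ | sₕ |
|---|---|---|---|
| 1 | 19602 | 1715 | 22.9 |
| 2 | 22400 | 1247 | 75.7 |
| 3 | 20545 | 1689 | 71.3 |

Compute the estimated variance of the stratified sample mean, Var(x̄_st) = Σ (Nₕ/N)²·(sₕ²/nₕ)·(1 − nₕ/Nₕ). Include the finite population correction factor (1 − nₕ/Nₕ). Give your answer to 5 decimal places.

N = 62547; Wₕ = Nₕ/N.
group 1: (19602/62547)²·22.9²/1715·(1 − 1715/19602) = 0.02740512
group 2: (22400/62547)²·75.7²/1247·(1 − 1247/22400) = 0.55658606
group 3: (20545/62547)²·71.3²/1689·(1 − 1689/20545) = 0.29805208
Sum = 0.88204326 → 0.88204.

0.88204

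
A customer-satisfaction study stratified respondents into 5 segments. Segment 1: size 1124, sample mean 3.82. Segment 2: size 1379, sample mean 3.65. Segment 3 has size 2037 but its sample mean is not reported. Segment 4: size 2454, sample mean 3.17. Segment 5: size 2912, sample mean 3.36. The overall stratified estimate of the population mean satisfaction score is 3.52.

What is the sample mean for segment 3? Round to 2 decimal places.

Σ Nₕx̄ₕ = N·μ, so 2037·x̄_3 = 9906·3.52 − (1124·3.82 + 1379·3.65 + 2454·3.17 + 2912·3.36).
= 34869.12 − 26890.53 = 7978.59.
x̄_3 = 7978.59 / 2037 = 3.9168... → 3.92.

3.92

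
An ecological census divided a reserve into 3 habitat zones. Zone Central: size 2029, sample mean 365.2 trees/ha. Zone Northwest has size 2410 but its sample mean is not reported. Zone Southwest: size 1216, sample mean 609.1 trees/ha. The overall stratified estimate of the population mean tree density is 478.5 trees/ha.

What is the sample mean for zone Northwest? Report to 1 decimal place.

Σ Nₕx̄ₕ = N·μ, so 2410·x̄_Northwest = 5655·478.5 − (2029·365.2 + 1216·609.1).
= 2705917.5 − 1481656.4 = 1224261.1.
x̄_Northwest = 1224261.1 / 2410 = 507.992... → 508.0.

508.0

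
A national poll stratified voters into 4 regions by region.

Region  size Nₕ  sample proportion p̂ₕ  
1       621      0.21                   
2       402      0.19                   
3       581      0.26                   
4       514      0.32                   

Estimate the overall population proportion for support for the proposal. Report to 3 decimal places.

Wₕ = Nₕ/N with N = 2118: 0.2932, 0.1898, 0.2743, 0.2427.
p̂_st = 0.2932·0.21 + 0.1898·0.19 + 0.2743·0.26 + 0.2427·0.32 ≈ 0.24661... → 0.247.

0.247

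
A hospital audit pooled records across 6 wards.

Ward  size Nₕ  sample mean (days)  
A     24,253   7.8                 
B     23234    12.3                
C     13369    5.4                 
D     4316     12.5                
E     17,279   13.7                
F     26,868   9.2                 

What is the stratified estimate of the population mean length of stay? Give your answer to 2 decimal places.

x̄_st = (Σ Nₕx̄ₕ) / (Σ Nₕ) = (24253·7.8 + 23234·12.3 + 13369·5.4 + 4316·12.5 + 17279·13.7 + 26868·9.2) / 109319
= 1085002.1 / 109319 = 9.9251... → 9.93.

9.93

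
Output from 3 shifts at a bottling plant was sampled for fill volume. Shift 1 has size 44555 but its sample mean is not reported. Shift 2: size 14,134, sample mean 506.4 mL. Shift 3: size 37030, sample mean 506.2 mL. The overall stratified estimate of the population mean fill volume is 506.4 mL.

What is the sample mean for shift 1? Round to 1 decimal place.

506.6

N = 44555 + 14134 + 37030 = 95719.
Overall total = μ·N = 506.4·95719 = 48472101.6.
Subtract the known strata: 14134·506.4 + 37030·506.2 = 25902043.6.
Remaining total for shift 1: 48472101.6 − 25902043.6 = 22570058.
Divide by its size: 22570058 / 44555 = 506.566... → 506.6.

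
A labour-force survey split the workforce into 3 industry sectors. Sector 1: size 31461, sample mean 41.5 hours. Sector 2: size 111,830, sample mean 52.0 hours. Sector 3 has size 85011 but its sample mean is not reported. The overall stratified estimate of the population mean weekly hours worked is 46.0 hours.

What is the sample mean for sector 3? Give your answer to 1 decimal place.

N = 31461 + 111830 + 85011 = 228302.
Overall total = μ·N = 46.0·228302 = 10501892.
Subtract the known strata: 31461·41.5 + 111830·52.0 = 7120791.5.
Remaining total for sector 3: 10501892 − 7120791.5 = 3381100.5.
Divide by its size: 3381100.5 / 85011 = 39.773... → 39.8.

39.8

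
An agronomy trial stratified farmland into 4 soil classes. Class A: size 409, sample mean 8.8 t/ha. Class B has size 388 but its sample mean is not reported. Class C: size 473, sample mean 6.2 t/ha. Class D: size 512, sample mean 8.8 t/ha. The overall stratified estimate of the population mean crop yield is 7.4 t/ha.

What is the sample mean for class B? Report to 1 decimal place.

N = 409 + 388 + 473 + 512 = 1782.
Overall total = μ·N = 7.4·1782 = 13186.8.
Subtract the known strata: 409·8.8 + 473·6.2 + 512·8.8 = 11037.4.
Remaining total for class B: 13186.8 − 11037.4 = 2149.4.
Divide by its size: 2149.4 / 388 = 5.540... → 5.5.

5.5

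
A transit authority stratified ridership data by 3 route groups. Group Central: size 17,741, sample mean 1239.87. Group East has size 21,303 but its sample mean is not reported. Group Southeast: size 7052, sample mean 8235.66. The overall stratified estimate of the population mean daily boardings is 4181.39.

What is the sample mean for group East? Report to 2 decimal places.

N = 17741 + 21303 + 7052 = 46096.
Overall total = μ·N = 4181.39·46096 = 192745353.44.
Subtract the known strata: 17741·1239.87 + 7052·8235.66 = 80074407.99.
Remaining total for group East: 192745353.44 − 80074407.99 = 112670945.45.
Divide by its size: 112670945.45 / 21303 = 5288.9708... → 5288.97.

5288.97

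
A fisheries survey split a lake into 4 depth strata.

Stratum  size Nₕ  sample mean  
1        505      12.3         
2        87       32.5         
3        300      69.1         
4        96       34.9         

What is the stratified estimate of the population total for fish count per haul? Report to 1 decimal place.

33119.4

Population total = Σ Nₕ·x̄ₕ (each stratum's size times its mean).
505·12.3 + 87·32.5 + 300·69.1 + 96·34.9 = 6211.5 + 2827.5 + 20730 + 3350.4 = 33119.4.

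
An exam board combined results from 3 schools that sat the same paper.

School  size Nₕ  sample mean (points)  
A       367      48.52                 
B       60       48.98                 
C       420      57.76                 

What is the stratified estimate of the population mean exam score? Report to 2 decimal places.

53.13

N = 367 + 60 + 420 = 847.
The stratified mean weights each stratum mean by its population share Nₕ/N.
Σ Nₕx̄ₕ = 367·48.52 + 60·48.98 + 420·57.76 = 17806.84 + 2938.8 + 24259.2 = 45004.84.
Divide by N: 45004.84 / 847 = 53.1344... → 53.13.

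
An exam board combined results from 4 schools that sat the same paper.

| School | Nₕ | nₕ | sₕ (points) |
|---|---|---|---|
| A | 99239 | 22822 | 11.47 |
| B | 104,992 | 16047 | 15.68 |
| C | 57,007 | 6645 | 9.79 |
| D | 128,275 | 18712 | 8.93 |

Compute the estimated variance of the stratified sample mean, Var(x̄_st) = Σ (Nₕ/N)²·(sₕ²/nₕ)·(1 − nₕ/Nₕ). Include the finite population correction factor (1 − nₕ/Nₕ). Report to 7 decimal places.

N = 389513; Wₕ = Nₕ/N.
school A: (99239/389513)²·11.47²/22822·(1 − 22822/99239) = 0.0002881387
school B: (104992/389513)²·15.68²/16047·(1 − 16047/104992) = 0.0009430443
school C: (57007/389513)²·9.79²/6645·(1 − 6645/57007) = 0.0002729340
school D: (128275/389513)²·8.93²/18712·(1 − 18712/128275) = 0.0003947705
Sum = 0.0018988875 → 0.0018989.

0.0018989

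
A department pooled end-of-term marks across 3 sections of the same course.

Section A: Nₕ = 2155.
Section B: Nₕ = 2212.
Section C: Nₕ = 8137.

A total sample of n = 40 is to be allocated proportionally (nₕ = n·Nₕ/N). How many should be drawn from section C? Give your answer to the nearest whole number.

Share of section C = 8137/12504 = 0.65075.
Allocate 40 × 0.65075 = 26.030... → 26.

26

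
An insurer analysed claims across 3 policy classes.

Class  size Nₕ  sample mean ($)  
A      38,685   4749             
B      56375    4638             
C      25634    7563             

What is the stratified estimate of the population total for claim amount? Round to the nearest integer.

639052257

Population total = Σ Nₕ·x̄ₕ (each stratum's size times its mean).
38685·4749 + 56375·4638 + 25634·7563 = 183715065 + 261467250 + 193869942 = 639052257.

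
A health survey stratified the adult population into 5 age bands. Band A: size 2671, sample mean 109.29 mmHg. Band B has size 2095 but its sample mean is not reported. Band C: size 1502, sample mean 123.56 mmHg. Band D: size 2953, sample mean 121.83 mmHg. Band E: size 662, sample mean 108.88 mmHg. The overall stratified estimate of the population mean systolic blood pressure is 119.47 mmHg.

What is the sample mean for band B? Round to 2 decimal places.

Σ Nₕx̄ₕ = N·μ, so 2095·x̄_B = 9883·119.47 − (2671·109.29 + 1502·123.56 + 2953·121.83 + 662·108.88).
= 1180722.01 − 909343.26 = 271378.75.
x̄_B = 271378.75 / 2095 = 129.5364... → 129.54.

129.54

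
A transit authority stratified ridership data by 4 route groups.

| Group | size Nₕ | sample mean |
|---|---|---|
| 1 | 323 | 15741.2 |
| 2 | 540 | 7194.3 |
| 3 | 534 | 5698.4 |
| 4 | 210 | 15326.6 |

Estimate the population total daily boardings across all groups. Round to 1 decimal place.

15230861.2

Estimate total by summing Nₕ·x̄ₕ over strata.
323·15741.2 + 540·7194.3 + 534·5698.4 + 210·15326.6 = 5084407.6 + 3884922 + 3042945.6 + 3218586 = 15230861.2.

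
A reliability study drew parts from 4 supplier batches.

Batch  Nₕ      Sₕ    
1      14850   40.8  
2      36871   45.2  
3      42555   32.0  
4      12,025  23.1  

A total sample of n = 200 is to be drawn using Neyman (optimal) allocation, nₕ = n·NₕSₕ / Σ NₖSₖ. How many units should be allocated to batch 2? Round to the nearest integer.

1: NₕSₕ = 14850·40.8 = 605880
2: NₕSₕ = 36871·45.2 = 1666569.2
3: NₕSₕ = 42555·32.0 = 1361760
4: NₕSₕ = 12025·23.1 = 277777.5
Σ NₕSₕ = 3911986.7.
n_2 = 200·1666569.2/3911986.7 = 85.203... → 85.

85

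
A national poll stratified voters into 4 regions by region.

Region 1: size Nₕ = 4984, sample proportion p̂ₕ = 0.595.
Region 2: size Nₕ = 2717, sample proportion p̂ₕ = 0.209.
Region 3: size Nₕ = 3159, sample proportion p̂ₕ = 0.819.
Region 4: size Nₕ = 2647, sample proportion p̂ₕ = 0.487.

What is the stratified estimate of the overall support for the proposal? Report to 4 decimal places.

0.5486

N = 4984 + 2717 + 3159 + 2647 = 13507.
Overall proportion = Σ (Nₕ/N)·p̂ₕ.
Σ Nₕp̂ₕ = 2965.48 + 567.853 + 2587.221 + 1289.089 = 7409.643.
7409.643 / 13507 = 0.548578... → 0.5486.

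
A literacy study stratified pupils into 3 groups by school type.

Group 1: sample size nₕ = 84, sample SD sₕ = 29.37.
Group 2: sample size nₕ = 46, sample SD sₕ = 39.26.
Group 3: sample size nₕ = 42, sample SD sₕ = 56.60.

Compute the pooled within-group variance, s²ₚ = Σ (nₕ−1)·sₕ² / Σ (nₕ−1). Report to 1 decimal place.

Degrees of freedom: 83 + 45 + 41 = 169.
Σ(nₕ−1)sₕ² = 83·862.5969 + 45·1541.3476 + 41·3203.56 = 272302.1447.
s²ₚ = 272302.1447 / 169 = 1611.255... → 1611.3.

1611.3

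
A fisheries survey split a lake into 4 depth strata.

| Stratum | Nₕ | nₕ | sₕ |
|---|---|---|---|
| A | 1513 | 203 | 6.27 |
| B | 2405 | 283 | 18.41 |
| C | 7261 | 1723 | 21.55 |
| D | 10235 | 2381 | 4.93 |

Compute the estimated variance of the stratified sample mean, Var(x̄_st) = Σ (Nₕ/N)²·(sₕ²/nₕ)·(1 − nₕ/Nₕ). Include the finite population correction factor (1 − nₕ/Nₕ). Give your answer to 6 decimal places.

0.039591

N = 21414; Wₕ = Nₕ/N.
stratum A: (1513/21414)²·6.27²/203·(1 − 203/1513) = 0.000837054
stratum B: (2405/21414)²·18.41²/283·(1 − 283/2405) = 0.013328645
stratum C: (7261/21414)²·21.55²/1723·(1 − 1723/7261) = 0.023635406
stratum D: (10235/21414)²·4.93²/2381·(1 − 2381/10235) = 0.001789442
Sum = 0.039590547 → 0.039591.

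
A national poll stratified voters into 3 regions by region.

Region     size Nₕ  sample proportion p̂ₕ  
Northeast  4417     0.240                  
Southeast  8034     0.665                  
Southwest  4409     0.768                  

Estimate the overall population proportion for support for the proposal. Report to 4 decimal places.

N = 4417 + 8034 + 4409 = 16860.
Overall proportion = Σ (Nₕ/N)·p̂ₕ.
Σ Nₕp̂ₕ = 1060.08 + 5342.61 + 3386.112 = 9788.802.
9788.802 / 16860 = 0.580593... → 0.5806.

0.5806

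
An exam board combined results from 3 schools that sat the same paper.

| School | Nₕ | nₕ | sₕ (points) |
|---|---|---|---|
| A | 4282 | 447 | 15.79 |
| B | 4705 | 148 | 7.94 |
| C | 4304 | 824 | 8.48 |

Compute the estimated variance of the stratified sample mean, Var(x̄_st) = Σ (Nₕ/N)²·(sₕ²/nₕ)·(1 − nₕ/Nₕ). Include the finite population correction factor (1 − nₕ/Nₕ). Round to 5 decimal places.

N = 13291; Wₕ = Nₕ/N.
school A: (4282/13291)²·15.79²/447·(1 − 447/4282) = 0.05185056
school B: (4705/13291)²·7.94²/148·(1 − 148/4705) = 0.05170144
school C: (4304/13291)²·8.48²/824·(1 − 824/4304) = 0.00739947
Sum = 0.11095147 → 0.11095.

0.11095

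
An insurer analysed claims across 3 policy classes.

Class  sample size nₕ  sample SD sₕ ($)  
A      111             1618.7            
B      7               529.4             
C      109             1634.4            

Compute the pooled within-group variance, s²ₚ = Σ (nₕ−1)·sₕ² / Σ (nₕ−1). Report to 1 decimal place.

Degrees of freedom: 110 + 6 + 108 = 224.
Σ(nₕ−1)sₕ² = 110·2620189.69 + 6·280264.36 + 108·2671263.36 = 578398894.94.
s²ₚ = 578398894.94 / 224 = 2582137.924... → 2582137.9.

2582137.9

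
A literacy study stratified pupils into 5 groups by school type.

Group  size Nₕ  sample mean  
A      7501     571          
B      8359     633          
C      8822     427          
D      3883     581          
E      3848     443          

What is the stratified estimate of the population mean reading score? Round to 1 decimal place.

533.8

x̄_st = (Σ Nₕx̄ₕ) / (Σ Nₕ) = (7501·571 + 8359·633 + 8822·427 + 3883·581 + 3848·443) / 32413
= 17301999 / 32413 = 533.798... → 533.8.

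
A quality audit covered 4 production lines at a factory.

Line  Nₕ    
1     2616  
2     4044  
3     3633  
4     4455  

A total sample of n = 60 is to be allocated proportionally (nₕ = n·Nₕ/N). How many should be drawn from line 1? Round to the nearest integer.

Share of line 1 = 2616/14748 = 0.17738.
Allocate 60 × 0.17738 = 10.643... → 11.

11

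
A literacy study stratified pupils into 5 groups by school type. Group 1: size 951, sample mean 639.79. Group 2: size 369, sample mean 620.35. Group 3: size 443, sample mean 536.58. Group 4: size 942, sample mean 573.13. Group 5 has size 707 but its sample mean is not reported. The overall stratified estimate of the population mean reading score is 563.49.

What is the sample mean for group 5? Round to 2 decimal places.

435.20

N = 951 + 369 + 443 + 942 + 707 = 3412.
Overall total = μ·N = 563.49·3412 = 1922627.88.
Subtract the known strata: 951·639.79 + 369·620.35 + 443·536.58 + 942·573.13 = 1614942.84.
Remaining total for group 5: 1922627.88 − 1614942.84 = 307685.04.
Divide by its size: 307685.04 / 707 = 435.1981... → 435.20.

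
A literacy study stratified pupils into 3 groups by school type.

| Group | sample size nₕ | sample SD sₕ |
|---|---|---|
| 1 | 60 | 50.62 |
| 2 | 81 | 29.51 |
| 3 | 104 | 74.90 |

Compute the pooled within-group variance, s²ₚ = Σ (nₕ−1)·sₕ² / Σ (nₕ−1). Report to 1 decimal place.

3300.3

1: (60−1)·50.62² = 59·2562.3844 = 151180.6796
2: (81−1)·29.51² = 80·870.8401 = 69667.208
3: (104−1)·74.90² = 103·5610.01 = 577831.03
Numerator = 798678.9176; denominator = Σ(nₕ−1) = 242.
s²ₚ = 798678.9176/242 = 3300.326... → 3300.3.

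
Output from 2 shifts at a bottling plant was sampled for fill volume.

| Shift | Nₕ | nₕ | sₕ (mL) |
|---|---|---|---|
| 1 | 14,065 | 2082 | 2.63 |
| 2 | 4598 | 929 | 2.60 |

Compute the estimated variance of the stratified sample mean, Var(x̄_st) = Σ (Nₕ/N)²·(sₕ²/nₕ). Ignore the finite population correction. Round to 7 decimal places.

N = 18663; Wₕ = Nₕ/N.
shift 1: (14065/18663)²·2.63²/2082 = 0.0018868933
shift 2: (4598/18663)²·2.60²/929 = 0.0004416782
Sum = 0.0023285715 → 0.0023286.

0.0023286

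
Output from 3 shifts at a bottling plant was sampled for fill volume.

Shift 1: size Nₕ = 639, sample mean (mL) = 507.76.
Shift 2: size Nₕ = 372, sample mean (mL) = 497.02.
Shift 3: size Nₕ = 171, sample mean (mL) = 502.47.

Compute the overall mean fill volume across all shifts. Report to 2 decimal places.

N = 639 + 372 + 171 = 1182.
The stratified mean weights each stratum mean by its population share Nₕ/N.
Σ Nₕx̄ₕ = 639·507.76 + 372·497.02 + 171·502.47 = 324458.64 + 184891.44 + 85922.37 = 595272.45.
Divide by N: 595272.45 / 1182 = 503.6146... → 503.61.

503.61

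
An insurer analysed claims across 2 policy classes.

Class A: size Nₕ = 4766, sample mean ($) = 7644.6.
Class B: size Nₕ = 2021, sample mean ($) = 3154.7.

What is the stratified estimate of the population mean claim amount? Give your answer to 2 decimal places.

N = 6787; weights Wₕ = Nₕ/N = (0.7022, 0.2978).
x̄_st = Σ Wₕ·x̄ₕ = 0.7022·7644.6 + 0.2978·3154.7 ≈ 6307.6193...
→ 6307.62.

6307.62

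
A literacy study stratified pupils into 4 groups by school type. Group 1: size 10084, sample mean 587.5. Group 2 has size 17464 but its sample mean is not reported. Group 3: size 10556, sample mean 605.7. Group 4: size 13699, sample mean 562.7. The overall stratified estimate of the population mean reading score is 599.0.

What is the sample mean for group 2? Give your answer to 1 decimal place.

Σ Nₕx̄ₕ = N·μ, so 17464·x̄_2 = 51803·599.0 − (10084·587.5 + 10556·605.7 + 13699·562.7).
= 31029997 − 20026546.5 = 11003450.5.
x̄_2 = 11003450.5 / 17464 = 630.065... → 630.1.

630.1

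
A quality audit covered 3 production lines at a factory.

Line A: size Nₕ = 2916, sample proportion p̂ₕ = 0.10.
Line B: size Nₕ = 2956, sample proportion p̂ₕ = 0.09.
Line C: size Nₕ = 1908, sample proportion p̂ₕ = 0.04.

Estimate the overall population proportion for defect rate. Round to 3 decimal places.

0.081

Wₕ = Nₕ/N with N = 7780: 0.3748, 0.3799, 0.2452.
p̂_st = 0.3748·0.10 + 0.3799·0.09 + 0.2452·0.04 ≈ 0.08149... → 0.081.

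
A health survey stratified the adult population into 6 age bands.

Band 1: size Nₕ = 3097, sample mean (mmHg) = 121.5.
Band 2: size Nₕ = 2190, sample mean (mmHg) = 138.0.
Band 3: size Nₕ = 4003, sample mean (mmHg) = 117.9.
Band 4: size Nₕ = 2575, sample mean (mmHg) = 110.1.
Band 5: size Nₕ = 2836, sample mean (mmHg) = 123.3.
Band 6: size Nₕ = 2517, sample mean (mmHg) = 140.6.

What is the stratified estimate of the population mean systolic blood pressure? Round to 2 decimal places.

124.15

x̄_st = (Σ Nₕx̄ₕ) / (Σ Nₕ) = (3097·121.5 + 2190·138.0 + 4003·117.9 + 2575·110.1 + 2836·123.3 + 2517·140.6) / 17218
= 2137535.7 / 17218 = 124.1454... → 124.15.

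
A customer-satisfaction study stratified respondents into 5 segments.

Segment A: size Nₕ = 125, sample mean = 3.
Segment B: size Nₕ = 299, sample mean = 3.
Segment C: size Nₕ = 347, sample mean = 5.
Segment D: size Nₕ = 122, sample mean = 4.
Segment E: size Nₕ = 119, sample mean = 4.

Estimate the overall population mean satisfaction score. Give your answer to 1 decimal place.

3.9

x̄_st = (Σ Nₕx̄ₕ) / (Σ Nₕ) = (125·3 + 299·3 + 347·5 + 122·4 + 119·4) / 1012
= 3971 / 1012 = 3.924... → 3.9.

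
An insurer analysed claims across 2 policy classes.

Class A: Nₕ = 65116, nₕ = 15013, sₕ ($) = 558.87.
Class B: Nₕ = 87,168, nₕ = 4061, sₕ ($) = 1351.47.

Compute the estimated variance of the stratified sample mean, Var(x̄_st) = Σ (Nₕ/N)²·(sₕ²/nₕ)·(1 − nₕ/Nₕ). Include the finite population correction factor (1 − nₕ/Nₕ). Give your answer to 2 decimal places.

143.42

N = 152284; Wₕ = Nₕ/N.
class A: (65116/152284)²·558.87²/15013·(1 − 15013/65116) = 2.92683
class B: (87168/152284)²·1351.47²/4061·(1 − 4061/87168) = 140.49665
Sum = 143.42348 → 143.42.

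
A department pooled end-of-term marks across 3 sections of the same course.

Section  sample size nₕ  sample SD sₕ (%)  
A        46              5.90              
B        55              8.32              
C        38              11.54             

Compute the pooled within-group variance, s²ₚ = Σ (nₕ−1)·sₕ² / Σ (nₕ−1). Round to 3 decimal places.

75.234

A: (46−1)·5.90² = 45·34.81 = 1566.45
B: (55−1)·8.32² = 54·69.2224 = 3738.0096
C: (38−1)·11.54² = 37·133.1716 = 4927.3492
Numerator = 10231.8088; denominator = Σ(nₕ−1) = 136.
s²ₚ = 10231.8088/136 = 75.23389... → 75.234.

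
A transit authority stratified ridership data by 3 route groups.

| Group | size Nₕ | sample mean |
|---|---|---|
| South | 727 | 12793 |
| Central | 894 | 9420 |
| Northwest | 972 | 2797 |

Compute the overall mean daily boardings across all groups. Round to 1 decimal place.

N = 2593; weights Wₕ = Nₕ/N = (0.2804, 0.3448, 0.3749).
x̄_st = Σ Wₕ·x̄ₕ = 0.2804·12793 + 0.3448·9420 + 0.3749·2797 ≈ 7883.022...
→ 7883.0.

7883.0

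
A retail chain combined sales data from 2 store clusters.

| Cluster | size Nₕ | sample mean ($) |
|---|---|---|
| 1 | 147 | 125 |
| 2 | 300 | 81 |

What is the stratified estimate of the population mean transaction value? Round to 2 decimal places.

95.47

x̄_st = (Σ Nₕx̄ₕ) / (Σ Nₕ) = (147·125 + 300·81) / 447
= 42675 / 447 = 95.4698... → 95.47.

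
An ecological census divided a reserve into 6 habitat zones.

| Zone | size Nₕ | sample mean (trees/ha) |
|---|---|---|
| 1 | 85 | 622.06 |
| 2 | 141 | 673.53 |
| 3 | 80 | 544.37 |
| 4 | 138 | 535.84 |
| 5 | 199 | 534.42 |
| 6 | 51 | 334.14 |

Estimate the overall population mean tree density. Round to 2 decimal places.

560.13

x̄_st = (Σ Nₕx̄ₕ) / (Σ Nₕ) = (85·622.06 + 141·673.53 + 80·544.37 + 138·535.84 + 199·534.42 + 51·334.14) / 694
= 388729.07 / 694 = 560.1283... → 560.13.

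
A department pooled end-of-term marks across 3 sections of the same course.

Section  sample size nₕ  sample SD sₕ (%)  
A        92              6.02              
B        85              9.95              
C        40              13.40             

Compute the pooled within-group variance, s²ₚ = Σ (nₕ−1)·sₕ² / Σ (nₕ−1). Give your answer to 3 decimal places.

86.995

A: (92−1)·6.02² = 91·36.2404 = 3297.8764
B: (85−1)·9.95² = 84·99.0025 = 8316.21
C: (40−1)·13.40² = 39·179.56 = 7002.84
Numerator = 18616.9264; denominator = Σ(nₕ−1) = 214.
s²ₚ = 18616.9264/214 = 86.99498... → 86.995.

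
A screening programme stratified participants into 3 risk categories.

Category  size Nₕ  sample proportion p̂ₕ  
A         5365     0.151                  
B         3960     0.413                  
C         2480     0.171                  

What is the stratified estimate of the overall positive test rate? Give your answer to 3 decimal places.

Wₕ = Nₕ/N with N = 11805: 0.4545, 0.3355, 0.2101.
p̂_st = 0.4545·0.151 + 0.3355·0.413 + 0.2101·0.171 ≈ 0.24309... → 0.243.

0.243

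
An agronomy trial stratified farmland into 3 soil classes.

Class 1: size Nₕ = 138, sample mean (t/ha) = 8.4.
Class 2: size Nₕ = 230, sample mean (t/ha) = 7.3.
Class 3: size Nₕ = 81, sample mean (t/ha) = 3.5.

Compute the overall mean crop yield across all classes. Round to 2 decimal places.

N = 138 + 230 + 81 = 449.
The stratified mean weights each stratum mean by its population share Nₕ/N.
Σ Nₕx̄ₕ = 138·8.4 + 230·7.3 + 81·3.5 = 1159.2 + 1679 + 283.5 = 3121.7.
Divide by N: 3121.7 / 449 = 6.9526... → 6.95.

6.95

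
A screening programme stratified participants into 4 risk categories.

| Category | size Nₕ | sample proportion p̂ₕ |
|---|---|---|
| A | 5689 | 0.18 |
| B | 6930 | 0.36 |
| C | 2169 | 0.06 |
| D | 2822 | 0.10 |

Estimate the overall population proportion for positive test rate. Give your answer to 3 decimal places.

N = 5689 + 6930 + 2169 + 2822 = 17610.
Overall proportion = Σ (Nₕ/N)·p̂ₕ.
Σ Nₕp̂ₕ = 1024.02 + 2494.8 + 130.14 + 282.2 = 3931.16.
3931.16 / 17610 = 0.22323... → 0.223.

0.223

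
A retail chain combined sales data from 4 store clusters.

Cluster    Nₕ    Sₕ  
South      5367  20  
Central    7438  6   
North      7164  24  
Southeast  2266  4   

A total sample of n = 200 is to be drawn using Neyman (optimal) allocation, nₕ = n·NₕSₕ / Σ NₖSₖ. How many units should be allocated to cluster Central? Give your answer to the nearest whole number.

South: NₕSₕ = 5367·20 = 107340
Central: NₕSₕ = 7438·6 = 44628
North: NₕSₕ = 7164·24 = 171936
Southeast: NₕSₕ = 2266·4 = 9064
Σ NₕSₕ = 332968.
n_Central = 200·44628/332968 = 26.806... → 27.

27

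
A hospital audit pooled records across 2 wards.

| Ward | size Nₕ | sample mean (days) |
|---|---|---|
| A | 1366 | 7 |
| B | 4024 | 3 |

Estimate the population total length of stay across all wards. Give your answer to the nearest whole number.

21634

A: 1366·7 = 9562
B: 4024·3 = 12072
τ̂ = Σ Nₕx̄ₕ = 21634.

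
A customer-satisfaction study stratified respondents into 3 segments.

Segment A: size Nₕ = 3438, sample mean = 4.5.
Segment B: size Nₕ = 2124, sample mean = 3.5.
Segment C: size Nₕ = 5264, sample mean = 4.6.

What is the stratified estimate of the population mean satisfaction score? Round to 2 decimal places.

4.35

N = 3438 + 2124 + 5264 = 10826.
Overall mean = Σ (Nₕ/N)·x̄ₕ — weight by population share, not a simple average.
Σ Nₕx̄ₕ = 3438·4.5 + 2124·3.5 + 5264·4.6 = 15471 + 7434 + 24214.4 = 47119.4.
Divide by N: 47119.4 / 10826 = 4.3524... → 4.35.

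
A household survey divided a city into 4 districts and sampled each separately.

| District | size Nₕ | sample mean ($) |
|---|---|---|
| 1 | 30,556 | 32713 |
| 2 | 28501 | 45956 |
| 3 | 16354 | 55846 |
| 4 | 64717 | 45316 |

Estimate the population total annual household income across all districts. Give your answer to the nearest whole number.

1: 30556·32713 = 999578428
2: 28501·45956 = 1309791956
3: 16354·55846 = 913305484
4: 64717·45316 = 2932715572
τ̂ = Σ Nₕx̄ₕ = 6155391440.

6155391440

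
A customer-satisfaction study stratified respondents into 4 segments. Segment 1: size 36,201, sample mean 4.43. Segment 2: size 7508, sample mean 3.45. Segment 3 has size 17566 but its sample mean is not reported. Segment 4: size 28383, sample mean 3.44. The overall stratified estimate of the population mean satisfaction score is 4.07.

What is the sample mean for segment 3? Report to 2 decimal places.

4.61

Σ Nₕx̄ₕ = N·μ, so 17566·x̄_3 = 89658·4.07 − (36201·4.43 + 7508·3.45 + 28383·3.44).
= 364908.06 − 283910.55 = 80997.51.
x̄_3 = 80997.51 / 17566 = 4.6110... → 4.61.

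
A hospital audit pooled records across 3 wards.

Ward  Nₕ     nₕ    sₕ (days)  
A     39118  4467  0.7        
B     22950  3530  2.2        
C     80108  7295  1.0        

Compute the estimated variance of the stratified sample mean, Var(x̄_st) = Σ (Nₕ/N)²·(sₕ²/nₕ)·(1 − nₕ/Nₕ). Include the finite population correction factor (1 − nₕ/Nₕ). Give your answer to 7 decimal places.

0.0000771

N = 142176; Wₕ = Nₕ/N.
ward A: (39118/142176)²·0.7²/4467·(1 − 4467/39118) = 0.0000073556
ward B: (22950/142176)²·2.2²/3530·(1 − 3530/22950) = 0.0000302308
ward C: (80108/142176)²·1.0²/7295·(1 − 7295/80108) = 0.0000395555
Sum = 0.0000771420 → 0.0000771.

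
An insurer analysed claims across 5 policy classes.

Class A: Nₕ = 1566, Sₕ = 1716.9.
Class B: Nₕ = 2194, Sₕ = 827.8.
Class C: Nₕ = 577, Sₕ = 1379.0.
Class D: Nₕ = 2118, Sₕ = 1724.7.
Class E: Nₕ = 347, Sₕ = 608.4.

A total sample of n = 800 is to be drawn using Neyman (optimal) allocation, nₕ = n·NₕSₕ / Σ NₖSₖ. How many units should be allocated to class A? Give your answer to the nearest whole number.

235

A: NₕSₕ = 1566·1716.9 = 2688665.4
B: NₕSₕ = 2194·827.8 = 1816193.2
C: NₕSₕ = 577·1379.0 = 795683
D: NₕSₕ = 2118·1724.7 = 3652914.6
E: NₕSₕ = 347·608.4 = 211114.8
Σ NₕSₕ = 9164571.
n_A = 800·2688665.4/9164571 = 234.701... → 235.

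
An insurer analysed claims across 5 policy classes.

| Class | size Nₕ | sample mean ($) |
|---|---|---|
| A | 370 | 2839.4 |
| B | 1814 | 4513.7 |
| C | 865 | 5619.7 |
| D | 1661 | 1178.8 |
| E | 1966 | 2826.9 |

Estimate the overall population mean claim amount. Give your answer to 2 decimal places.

x̄_st = (Σ Nₕx̄ₕ) / (Σ Nₕ) = (370·2839.4 + 1814·4513.7 + 865·5619.7 + 1661·1178.8 + 1966·2826.9) / 6676
= 21615142.5 / 6676 = 3237.7385... → 3237.74.

3237.74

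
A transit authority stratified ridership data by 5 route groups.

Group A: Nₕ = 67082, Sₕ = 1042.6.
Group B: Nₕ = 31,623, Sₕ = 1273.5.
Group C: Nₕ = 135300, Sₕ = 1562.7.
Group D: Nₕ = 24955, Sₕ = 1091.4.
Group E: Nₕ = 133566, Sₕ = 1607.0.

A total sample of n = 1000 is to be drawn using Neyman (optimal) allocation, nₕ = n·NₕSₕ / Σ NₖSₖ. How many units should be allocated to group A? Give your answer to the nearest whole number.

A: NₕSₕ = 67082·1042.6 = 69939693.2
B: NₕSₕ = 31623·1273.5 = 40271890.5
C: NₕSₕ = 135300·1562.7 = 211433310
D: NₕSₕ = 24955·1091.4 = 27235887
E: NₕSₕ = 133566·1607.0 = 214640562
Σ NₕSₕ = 563521342.7.
n_A = 1000·69939693.2/563521342.7 = 124.112... → 124.

124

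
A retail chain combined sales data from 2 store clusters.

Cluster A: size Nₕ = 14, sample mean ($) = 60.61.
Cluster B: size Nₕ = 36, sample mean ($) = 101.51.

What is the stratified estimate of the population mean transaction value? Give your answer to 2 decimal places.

x̄_st = (Σ Nₕx̄ₕ) / (Σ Nₕ) = (14·60.61 + 36·101.51) / 50
= 4502.9 / 50 = 90.058 → 90.06.

90.06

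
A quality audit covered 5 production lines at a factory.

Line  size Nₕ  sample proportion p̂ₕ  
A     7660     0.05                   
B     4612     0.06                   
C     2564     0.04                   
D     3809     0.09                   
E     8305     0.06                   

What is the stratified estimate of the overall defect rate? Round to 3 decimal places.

0.059

Wₕ = Nₕ/N with N = 26950: 0.2842, 0.1711, 0.0951, 0.1413, 0.3082.
p̂_st = 0.2842·0.05 + 0.1711·0.06 + 0.0951·0.04 + 0.1413·0.09 + 0.3082·0.06 ≈ 0.05949... → 0.059.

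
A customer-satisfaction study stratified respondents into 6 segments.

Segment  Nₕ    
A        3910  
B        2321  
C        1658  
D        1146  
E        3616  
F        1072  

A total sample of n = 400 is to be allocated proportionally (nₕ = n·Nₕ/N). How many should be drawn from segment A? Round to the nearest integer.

114

Share of segment A = 3910/13723 = 0.28492.
Allocate 400 × 0.28492 = 113.969... → 114.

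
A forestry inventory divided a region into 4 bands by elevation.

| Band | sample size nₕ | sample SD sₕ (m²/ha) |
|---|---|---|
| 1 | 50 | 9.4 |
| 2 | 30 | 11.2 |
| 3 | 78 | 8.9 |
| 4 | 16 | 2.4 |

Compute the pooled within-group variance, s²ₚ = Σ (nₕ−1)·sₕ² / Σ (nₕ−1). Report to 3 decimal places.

83.253

Degrees of freedom: 49 + 29 + 77 + 15 = 170.
Σ(nₕ−1)sₕ² = 49·88.36 + 29·125.44 + 77·79.21 + 15·5.76 = 14152.97.
s²ₚ = 14152.97 / 170 = 83.25276... → 83.253.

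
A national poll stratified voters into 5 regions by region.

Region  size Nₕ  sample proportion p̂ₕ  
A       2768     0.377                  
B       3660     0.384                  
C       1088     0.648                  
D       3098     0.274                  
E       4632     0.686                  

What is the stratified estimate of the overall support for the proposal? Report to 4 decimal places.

Wₕ = Nₕ/N with N = 15246: 0.1816, 0.2401, 0.0714, 0.2032, 0.3038.
p̂_st = 0.1816·0.377 + 0.2401·0.384 + 0.0714·0.648 + 0.2032·0.274 + 0.3038·0.686 ≈ 0.470970... → 0.4710.

0.4710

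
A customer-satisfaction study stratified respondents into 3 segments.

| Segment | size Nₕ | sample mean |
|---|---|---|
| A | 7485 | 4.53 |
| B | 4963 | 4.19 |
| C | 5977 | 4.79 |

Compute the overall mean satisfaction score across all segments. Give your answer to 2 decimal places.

4.52

N = 18425; weights Wₕ = Nₕ/N = (0.4062, 0.2694, 0.3244).
x̄_st = Σ Wₕ·x̄ₕ = 0.4062·4.53 + 0.2694·4.19 + 0.3244·4.79 ≈ 4.5228...
→ 4.52.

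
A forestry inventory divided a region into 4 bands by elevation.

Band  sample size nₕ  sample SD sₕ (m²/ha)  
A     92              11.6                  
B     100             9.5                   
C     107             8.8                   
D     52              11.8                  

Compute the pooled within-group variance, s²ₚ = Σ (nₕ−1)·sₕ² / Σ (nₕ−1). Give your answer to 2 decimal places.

105.16

Degrees of freedom: 91 + 99 + 106 + 51 = 347.
Σ(nₕ−1)sₕ² = 91·134.56 + 99·90.25 + 106·77.44 + 51·139.24 = 36489.59.
s²ₚ = 36489.59 / 347 = 105.1573... → 105.16.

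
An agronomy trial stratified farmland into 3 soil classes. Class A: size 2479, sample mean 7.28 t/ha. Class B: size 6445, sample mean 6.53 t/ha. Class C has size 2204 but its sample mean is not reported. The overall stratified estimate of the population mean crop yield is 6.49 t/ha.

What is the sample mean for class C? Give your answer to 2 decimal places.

N = 2479 + 6445 + 2204 = 11128.
Overall total = μ·N = 6.49·11128 = 72220.72.
Subtract the known strata: 2479·7.28 + 6445·6.53 = 60132.97.
Remaining total for class C: 72220.72 − 60132.97 = 12087.75.
Divide by its size: 12087.75 / 2204 = 5.4845... → 5.48.

5.48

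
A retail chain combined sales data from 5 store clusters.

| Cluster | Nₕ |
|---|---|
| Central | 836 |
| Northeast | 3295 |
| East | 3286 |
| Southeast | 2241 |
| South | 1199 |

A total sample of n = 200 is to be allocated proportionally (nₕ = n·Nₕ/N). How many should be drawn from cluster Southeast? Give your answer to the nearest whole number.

41

Share of cluster Southeast = 2241/10857 = 0.20641.
Allocate 200 × 0.20641 = 41.282... → 41.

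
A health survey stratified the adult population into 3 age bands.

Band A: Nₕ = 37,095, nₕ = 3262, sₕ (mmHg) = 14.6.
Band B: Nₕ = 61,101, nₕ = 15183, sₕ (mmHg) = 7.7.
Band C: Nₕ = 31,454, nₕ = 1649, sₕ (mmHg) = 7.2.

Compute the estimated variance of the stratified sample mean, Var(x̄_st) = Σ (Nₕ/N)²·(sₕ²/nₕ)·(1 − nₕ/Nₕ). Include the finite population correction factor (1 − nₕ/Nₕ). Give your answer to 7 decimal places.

0.0072841

N = 129650; Wₕ = Nₕ/N.
band A: (37095/129650)²·14.6²/3262·(1 − 3262/37095) = 0.0048790200
band B: (61101/129650)²·7.7²/15183·(1 − 15183/61101) = 0.0006517936
band C: (31454/129650)²·7.2²/1649·(1 − 1649/31454) = 0.0017533326
Sum = 0.0072841462 → 0.0072841.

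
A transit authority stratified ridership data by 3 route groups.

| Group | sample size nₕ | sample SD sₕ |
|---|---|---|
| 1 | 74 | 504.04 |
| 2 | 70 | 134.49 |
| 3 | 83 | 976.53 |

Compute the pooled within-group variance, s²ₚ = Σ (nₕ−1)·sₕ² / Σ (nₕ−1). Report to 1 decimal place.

437456.4

Degrees of freedom: 73 + 69 + 82 = 224.
Σ(nₕ−1)sₕ² = 73·254056.3216 + 69·18087.5601 + 82·953610.8409 = 97990242.0775.
s²ₚ = 97990242.0775 / 224 = 437456.438... → 437456.4.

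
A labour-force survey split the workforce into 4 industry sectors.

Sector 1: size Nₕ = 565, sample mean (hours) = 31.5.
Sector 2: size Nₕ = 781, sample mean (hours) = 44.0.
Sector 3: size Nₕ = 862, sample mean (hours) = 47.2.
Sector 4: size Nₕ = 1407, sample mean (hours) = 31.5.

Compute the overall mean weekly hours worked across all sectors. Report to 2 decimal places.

37.94

N = 3615; weights Wₕ = Nₕ/N = (0.1563, 0.2160, 0.2385, 0.3892).
x̄_st = Σ Wₕ·x̄ₕ = 0.1563·31.5 + 0.2160·44.0 + 0.2385·47.2 + 0.3892·31.5 ≈ 37.9442...
→ 37.94.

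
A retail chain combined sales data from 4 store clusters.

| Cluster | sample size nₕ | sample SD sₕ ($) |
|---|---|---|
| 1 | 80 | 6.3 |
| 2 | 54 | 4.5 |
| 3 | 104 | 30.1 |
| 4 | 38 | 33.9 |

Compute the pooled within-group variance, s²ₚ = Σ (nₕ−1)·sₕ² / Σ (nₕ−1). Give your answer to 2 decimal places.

Degrees of freedom: 79 + 53 + 103 + 37 = 272.
Σ(nₕ−1)sₕ² = 79·39.69 + 53·20.25 + 103·906.01 + 37·1149.21 = 140048.56.
s²ₚ = 140048.56 / 272 = 514.8844... → 514.88.

514.88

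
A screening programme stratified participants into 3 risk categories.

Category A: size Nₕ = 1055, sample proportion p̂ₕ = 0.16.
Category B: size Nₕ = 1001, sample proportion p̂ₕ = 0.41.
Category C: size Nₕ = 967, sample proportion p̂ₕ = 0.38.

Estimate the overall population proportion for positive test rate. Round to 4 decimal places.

Wₕ = Nₕ/N with N = 3023: 0.3490, 0.3311, 0.3199.
p̂_st = 0.3490·0.16 + 0.3311·0.41 + 0.3199·0.38 ≈ 0.313156... → 0.3132.

0.3132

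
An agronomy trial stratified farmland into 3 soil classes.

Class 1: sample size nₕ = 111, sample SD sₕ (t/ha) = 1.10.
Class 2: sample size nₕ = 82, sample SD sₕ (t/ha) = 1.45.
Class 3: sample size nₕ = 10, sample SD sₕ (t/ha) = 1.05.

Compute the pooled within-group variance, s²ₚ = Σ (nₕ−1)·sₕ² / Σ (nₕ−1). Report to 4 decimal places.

1.5666

1: (111−1)·1.10² = 110·1.21 = 133.1
2: (82−1)·1.45² = 81·2.1025 = 170.3025
3: (10−1)·1.05² = 9·1.1025 = 9.9225
Numerator = 313.325; denominator = Σ(nₕ−1) = 200.
s²ₚ = 313.325/200 = 1.566625 → 1.5666.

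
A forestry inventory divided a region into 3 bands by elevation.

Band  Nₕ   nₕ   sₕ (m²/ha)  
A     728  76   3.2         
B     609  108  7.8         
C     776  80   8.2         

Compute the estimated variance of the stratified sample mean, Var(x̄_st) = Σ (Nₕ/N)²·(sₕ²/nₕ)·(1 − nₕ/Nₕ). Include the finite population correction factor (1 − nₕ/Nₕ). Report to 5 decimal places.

N = 2113. Term for each stratum: Wₕ²sₕ²/nₕ·(1−nₕ/Nₕ).
Var(x̄_st) = 0.01432407 + 0.03849652 + 0.10167395 = 0.15449453 → 0.15449.

0.15449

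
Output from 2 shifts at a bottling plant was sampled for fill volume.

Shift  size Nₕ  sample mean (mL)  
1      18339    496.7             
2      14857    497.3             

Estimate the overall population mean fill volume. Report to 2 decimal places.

496.97

N = 33196; weights Wₕ = Nₕ/N = (0.5524, 0.4476).
x̄_st = Σ Wₕ·x̄ₕ = 0.5524·496.7 + 0.4476·497.3 ≈ 496.9685...
→ 496.97.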